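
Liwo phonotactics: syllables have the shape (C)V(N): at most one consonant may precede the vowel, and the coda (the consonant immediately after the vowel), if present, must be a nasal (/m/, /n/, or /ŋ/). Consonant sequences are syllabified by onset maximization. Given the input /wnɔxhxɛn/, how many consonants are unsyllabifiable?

Syllabifying with onset maximization leaves /w/, /x/, /h/ stranded (only a nasal (/m/, /n/, or /ŋ/) is licensed in coda position; onsets are limited to one consonant).

3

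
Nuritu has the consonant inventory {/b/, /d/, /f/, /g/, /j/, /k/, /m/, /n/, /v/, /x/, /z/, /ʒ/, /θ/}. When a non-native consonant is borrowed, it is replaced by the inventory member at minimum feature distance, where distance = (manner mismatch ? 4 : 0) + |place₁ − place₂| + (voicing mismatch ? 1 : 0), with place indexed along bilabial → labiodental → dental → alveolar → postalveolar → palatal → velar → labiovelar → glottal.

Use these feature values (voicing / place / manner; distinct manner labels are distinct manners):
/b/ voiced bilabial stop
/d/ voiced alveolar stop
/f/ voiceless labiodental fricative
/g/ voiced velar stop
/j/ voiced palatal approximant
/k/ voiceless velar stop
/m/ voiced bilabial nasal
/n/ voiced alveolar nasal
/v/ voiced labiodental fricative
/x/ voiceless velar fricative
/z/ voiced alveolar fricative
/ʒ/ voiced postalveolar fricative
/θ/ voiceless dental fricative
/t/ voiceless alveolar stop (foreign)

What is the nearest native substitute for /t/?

d

/d/ is closest: same manner (stop), place distance 0 (alveolar→alveolar), voicing differs (+1); total 1. Next closest is /k/ at distance 3.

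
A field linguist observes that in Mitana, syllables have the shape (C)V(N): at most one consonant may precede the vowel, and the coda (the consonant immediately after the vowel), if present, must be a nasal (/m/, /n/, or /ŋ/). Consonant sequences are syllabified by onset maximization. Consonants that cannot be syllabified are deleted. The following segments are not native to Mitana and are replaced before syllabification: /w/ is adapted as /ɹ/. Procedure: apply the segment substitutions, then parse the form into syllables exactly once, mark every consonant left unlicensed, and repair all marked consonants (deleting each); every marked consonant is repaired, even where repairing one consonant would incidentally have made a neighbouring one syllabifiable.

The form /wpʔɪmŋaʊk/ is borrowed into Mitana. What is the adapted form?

ʔɪmŋaʊ

Substitution: /w/ → /ɹ/, giving /ɹpʔɪmŋaʊk/.
Under (C)V(N), the unsyllabifiable consonants are /ɹ/, /p/, /k/ (only a nasal (/m/, /n/, or /ŋ/) is licensed in coda position; onsets are limited to one consonant).
Deletion applies to /ɹ/, /p/, /k/.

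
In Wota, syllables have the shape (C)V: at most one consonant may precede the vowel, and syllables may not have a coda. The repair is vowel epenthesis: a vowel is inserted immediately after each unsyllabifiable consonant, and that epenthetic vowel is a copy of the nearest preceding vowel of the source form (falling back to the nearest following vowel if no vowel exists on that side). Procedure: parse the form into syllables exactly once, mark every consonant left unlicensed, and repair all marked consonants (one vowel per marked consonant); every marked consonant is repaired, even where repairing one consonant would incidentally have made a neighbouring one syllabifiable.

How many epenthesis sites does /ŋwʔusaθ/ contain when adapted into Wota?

The unsyllabifiable consonants are /ŋ/, /w/, /θ/; each receives one epenthetic vowel.

3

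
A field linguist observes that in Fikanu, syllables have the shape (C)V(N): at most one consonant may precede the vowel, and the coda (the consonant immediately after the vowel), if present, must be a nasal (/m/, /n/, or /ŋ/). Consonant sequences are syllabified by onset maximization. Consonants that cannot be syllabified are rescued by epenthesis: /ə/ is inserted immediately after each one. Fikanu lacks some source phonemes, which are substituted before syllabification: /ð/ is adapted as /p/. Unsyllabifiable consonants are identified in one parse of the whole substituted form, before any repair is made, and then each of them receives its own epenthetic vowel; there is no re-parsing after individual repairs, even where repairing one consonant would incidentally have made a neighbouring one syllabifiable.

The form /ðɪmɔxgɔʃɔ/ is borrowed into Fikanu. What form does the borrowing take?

Substitution: /ð/ → /p/, giving /pɪmɔxgɔʃɔ/.
The consonants /x/ cannot be parsed into a legal (C)V(N) syllable (only a nasal (/m/, /n/, or /ŋ/) is licensed in coda position; onsets are limited to one consonant).
Epenthesis after each stranded consonant: /x/ → /xə/.

pɪmɔxəgɔʃɔ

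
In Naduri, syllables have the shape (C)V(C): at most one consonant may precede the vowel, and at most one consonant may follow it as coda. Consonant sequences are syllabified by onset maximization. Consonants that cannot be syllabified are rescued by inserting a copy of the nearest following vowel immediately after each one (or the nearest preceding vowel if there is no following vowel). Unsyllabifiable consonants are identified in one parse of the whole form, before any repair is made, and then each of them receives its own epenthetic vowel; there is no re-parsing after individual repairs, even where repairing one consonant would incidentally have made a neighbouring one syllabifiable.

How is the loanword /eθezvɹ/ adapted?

eθezveɹe

Syllabifying with onset maximization leaves /v/, /ɹ/ stranded (at most one coda consonant is licensed; onsets are limited to one consonant).
Epenthesis after each stranded consonant: /v/ → /ve/, /ɹ/ → /ɹe/.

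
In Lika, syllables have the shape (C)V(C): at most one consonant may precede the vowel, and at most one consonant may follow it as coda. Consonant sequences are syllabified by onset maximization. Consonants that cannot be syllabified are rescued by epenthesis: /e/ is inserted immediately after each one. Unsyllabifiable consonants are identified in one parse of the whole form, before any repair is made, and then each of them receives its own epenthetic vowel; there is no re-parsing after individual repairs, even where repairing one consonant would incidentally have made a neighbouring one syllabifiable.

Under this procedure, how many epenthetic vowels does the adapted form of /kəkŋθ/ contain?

2

The unsyllabifiable consonants are /ŋ/, /θ/; each receives one epenthetic vowel.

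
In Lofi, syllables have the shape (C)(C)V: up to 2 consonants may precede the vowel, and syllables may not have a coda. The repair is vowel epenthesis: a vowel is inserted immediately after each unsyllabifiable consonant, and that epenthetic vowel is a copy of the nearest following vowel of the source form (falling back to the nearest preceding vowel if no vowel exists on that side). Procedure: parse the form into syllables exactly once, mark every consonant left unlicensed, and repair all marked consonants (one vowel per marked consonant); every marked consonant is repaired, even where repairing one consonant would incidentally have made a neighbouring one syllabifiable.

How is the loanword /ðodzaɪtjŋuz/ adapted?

ðodzaɪtujŋuzu

The consonants /t/, /z/ cannot be parsed into a legal (C)(C)V syllable (no codas are permitted; onsets may contain at most 2 consonants).
Epenthesis after each stranded consonant: /t/ → /tu/, /z/ → /zu/.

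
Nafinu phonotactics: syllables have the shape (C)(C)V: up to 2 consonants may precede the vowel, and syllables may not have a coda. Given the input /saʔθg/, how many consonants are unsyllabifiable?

3

The consonants /ʔ/, /θ/, /g/ cannot be parsed into a legal (C)(C)V syllable (no codas are permitted; onsets may contain at most 2 consonants).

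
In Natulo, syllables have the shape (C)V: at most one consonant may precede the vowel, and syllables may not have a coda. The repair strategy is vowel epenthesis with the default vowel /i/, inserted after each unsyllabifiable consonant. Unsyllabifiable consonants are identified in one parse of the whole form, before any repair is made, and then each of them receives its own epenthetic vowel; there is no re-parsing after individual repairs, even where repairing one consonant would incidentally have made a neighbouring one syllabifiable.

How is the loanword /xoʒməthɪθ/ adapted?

xoʒimətihɪθi

The consonants /ʒ/, /t/, /θ/ cannot be parsed into a legal (C)V syllable (no codas are permitted; onsets are limited to one consonant).
Epenthesis after each stranded consonant: /ʒ/ → /ʒi/, /t/ → /ti/, /θ/ → /θi/.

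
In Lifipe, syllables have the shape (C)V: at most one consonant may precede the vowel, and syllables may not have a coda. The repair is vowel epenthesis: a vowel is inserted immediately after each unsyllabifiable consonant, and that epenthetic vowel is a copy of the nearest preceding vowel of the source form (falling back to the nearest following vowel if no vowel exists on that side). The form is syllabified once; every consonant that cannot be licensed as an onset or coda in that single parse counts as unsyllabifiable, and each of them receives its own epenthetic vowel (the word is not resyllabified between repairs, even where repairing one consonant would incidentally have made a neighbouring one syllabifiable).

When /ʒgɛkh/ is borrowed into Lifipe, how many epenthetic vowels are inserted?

3

The unsyllabifiable consonants are /ʒ/, /k/, /h/; each receives one epenthetic vowel.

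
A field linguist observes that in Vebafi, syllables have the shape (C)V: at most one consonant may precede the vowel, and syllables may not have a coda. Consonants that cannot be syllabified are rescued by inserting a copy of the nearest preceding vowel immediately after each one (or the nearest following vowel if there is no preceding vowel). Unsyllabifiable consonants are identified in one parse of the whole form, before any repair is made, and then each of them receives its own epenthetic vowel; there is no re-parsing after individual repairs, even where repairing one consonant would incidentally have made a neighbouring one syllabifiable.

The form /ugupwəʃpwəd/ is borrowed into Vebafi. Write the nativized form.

The consonants /p/, /ʃ/, /p/, /d/ cannot be parsed into a legal (C)V syllable (no codas are permitted; onsets are limited to one consonant).
Inserting the epenthetic vowel yields /p/ → /pu/, /ʃ/ → /ʃə/, /p/ → /pə/, /d/ → /də/.

ugupuwəʃəpəwədə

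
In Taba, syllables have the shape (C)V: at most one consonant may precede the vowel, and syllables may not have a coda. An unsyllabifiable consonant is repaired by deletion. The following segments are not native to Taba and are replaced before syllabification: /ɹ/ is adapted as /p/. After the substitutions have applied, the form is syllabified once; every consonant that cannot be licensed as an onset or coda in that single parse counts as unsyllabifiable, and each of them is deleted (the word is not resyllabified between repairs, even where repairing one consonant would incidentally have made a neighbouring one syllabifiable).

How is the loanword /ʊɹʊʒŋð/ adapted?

ʊpʊ

Substitution: /ɹ/ → /p/, giving /ʊpʊʒŋð/.
Under (C)V, the unsyllabifiable consonants are /ʒ/, /ŋ/, /ð/ (no codas are permitted; onsets are limited to one consonant).
Deleting the stranded consonants removes /ʒ/, /ŋ/, /ð/.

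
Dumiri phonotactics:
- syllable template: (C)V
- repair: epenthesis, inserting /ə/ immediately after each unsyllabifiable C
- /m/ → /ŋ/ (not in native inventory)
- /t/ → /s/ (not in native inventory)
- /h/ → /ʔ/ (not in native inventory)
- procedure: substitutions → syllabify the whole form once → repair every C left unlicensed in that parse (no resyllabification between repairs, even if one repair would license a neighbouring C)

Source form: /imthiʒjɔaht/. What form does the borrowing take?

Substitution: /m/ → /ŋ/, /t/ → /s/, /h/ → /ʔ/, giving /iŋsʔiʒjɔaʔs/.
Under (C)V, the unsyllabifiable consonants are /ŋ/, /s/, /ʒ/, /ʔ/, /s/ (no codas are permitted; onsets are limited to one consonant).
Epenthesis after each stranded consonant: /ŋ/ → /ŋə/, /s/ → /sə/, /ʒ/ → /ʒə/, /ʔ/ → /ʔə/, /s/ → /sə/.

iŋəsəʔiʒəjɔaʔəsə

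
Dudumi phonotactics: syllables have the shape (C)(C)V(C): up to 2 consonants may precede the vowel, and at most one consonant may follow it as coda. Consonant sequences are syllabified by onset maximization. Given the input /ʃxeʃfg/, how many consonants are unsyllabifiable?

The consonants /f/, /g/ cannot be parsed into a legal (C)(C)V(C) syllable (at most one coda consonant is licensed; onsets may contain at most 2 consonants).

2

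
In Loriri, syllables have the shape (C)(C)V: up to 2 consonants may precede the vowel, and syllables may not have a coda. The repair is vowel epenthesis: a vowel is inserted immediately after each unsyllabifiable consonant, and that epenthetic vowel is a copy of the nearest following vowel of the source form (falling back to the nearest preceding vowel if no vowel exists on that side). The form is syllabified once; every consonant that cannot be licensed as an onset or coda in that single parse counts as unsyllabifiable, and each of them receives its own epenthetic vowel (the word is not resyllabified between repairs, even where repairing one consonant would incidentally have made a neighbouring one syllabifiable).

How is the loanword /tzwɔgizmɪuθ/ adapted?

Under (C)(C)V, the unsyllabifiable consonants are /t/, /θ/ (no codas are permitted; onsets may contain at most 2 consonants).
Inserting the epenthetic vowel yields /t/ → /tɔ/, /θ/ → /θu/.

tɔzwɔgizmɪuθu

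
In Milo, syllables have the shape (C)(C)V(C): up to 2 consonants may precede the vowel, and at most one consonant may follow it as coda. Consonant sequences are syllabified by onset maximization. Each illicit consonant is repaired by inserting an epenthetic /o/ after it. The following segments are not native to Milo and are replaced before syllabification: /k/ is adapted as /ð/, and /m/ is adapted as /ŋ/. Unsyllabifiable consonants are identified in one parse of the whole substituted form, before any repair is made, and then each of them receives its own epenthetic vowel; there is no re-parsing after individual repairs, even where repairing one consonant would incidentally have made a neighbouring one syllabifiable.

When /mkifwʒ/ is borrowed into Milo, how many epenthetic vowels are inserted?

After substitution the input is /ŋðifwʒ/.
The unsyllabifiable consonants are /w/, /ʒ/; each receives one epenthetic vowel.

2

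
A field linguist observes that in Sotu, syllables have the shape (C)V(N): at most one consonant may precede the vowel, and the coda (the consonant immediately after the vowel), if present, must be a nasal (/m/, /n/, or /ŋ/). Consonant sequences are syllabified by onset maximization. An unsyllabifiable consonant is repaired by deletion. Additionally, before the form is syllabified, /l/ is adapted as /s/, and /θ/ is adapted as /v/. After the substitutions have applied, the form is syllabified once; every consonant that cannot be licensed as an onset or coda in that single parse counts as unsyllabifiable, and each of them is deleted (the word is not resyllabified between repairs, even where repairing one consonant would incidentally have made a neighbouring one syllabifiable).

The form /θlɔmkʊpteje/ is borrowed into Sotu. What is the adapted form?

sɔmkʊteje

Substitution: /θ/ → /v/, /l/ → /s/, giving /vsɔmkʊpteje/.
The consonants /v/, /p/ cannot be parsed into a legal (C)V(N) syllable (only a nasal (/m/, /n/, or /ŋ/) is licensed in coda position; onsets are limited to one consonant).
Deletion applies to /v/, /p/.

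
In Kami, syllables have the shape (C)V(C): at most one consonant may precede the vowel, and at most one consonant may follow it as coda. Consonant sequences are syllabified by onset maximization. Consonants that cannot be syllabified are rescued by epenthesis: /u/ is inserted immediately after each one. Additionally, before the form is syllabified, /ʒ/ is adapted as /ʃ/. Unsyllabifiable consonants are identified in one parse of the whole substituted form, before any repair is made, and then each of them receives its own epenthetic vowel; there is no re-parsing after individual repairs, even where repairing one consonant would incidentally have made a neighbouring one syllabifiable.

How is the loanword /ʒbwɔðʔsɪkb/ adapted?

Substitution: /ʒ/ → /ʃ/, giving /ʃbwɔðʔsɪkb/.
The consonants /ʃ/, /b/, /ʔ/, /b/ cannot be parsed into a legal (C)V(C) syllable (at most one coda consonant is licensed; onsets are limited to one consonant).
Epenthesis after each stranded consonant: /ʃ/ → /ʃu/, /b/ → /bu/, /ʔ/ → /ʔu/, /b/ → /bu/.

ʃubuwɔðʔusɪkbu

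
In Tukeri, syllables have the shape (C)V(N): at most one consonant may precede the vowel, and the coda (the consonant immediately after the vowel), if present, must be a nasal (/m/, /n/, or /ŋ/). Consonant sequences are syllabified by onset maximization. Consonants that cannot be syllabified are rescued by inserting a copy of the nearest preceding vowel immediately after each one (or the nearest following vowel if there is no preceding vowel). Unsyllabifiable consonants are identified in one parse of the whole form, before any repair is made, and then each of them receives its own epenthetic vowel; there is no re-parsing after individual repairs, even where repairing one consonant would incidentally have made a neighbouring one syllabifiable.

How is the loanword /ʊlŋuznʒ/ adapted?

ʊlʊŋuzunuʒu

Under (C)V(N), the unsyllabifiable consonants are /l/, /z/, /n/, /ʒ/ (only a nasal (/m/, /n/, or /ŋ/) is licensed in coda position; onsets are limited to one consonant).
Epenthesis after each stranded consonant: /l/ → /lʊ/, /z/ → /zu/, /n/ → /nu/, /ʒ/ → /ʒu/.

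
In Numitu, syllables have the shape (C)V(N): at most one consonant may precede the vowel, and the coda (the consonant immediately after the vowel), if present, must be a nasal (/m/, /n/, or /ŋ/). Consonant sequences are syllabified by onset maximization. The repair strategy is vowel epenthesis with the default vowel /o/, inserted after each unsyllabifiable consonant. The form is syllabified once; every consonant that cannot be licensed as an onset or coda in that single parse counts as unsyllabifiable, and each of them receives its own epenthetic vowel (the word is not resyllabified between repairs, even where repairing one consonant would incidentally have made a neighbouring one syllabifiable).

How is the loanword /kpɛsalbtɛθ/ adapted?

kopɛsalobotɛθo

Under (C)V(N), the unsyllabifiable consonants are /k/, /l/, /b/, /θ/ (only a nasal (/m/, /n/, or /ŋ/) is licensed in coda position; onsets are limited to one consonant).
Inserting the epenthetic vowel yields /k/ → /ko/, /l/ → /lo/, /b/ → /bo/, /θ/ → /θo/.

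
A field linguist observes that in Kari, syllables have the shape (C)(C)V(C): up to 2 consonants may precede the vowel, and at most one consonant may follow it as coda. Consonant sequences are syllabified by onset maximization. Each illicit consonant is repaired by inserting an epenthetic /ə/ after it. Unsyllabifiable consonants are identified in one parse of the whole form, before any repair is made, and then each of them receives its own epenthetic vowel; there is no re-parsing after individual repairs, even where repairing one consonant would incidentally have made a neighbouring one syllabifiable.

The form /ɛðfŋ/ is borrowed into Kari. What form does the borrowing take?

ɛðfəŋə

The consonants /f/, /ŋ/ cannot be parsed into a legal (C)(C)V(C) syllable (at most one coda consonant is licensed; onsets may contain at most 2 consonants).
Epenthesis after each stranded consonant: /f/ → /fə/, /ŋ/ → /ŋə/.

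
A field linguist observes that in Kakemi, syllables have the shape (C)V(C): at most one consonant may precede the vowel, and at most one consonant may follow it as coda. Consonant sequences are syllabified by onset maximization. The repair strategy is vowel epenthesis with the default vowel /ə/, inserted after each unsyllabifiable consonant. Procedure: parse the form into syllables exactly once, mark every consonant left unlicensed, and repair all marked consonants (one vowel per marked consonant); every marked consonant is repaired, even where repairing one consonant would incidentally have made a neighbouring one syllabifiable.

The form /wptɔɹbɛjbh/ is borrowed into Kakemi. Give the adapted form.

wəpətɔɹbɛjbəhə

The consonants /w/, /p/, /b/, /h/ cannot be parsed into a legal (C)V(C) syllable (at most one coda consonant is licensed; onsets are limited to one consonant).
Inserting the epenthetic vowel yields /w/ → /wə/, /p/ → /pə/, /b/ → /bə/, /h/ → /hə/.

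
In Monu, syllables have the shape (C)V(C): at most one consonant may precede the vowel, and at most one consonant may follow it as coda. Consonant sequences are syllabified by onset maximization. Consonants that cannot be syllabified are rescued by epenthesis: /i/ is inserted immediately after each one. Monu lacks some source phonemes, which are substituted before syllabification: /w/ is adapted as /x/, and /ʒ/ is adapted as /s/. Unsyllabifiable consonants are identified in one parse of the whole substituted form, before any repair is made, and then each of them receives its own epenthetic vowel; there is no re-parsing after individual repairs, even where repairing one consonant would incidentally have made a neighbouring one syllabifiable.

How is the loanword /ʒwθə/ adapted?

Substitution: /ʒ/ → /s/, /w/ → /x/, giving /sxθə/.
The consonants /s/, /x/ cannot be parsed into a legal (C)V(C) syllable (at most one coda consonant is licensed; onsets are limited to one consonant).
Each unlicensed consonant becomes the onset of a new syllable: /s/ → /si/, /x/ → /xi/.

sixiθə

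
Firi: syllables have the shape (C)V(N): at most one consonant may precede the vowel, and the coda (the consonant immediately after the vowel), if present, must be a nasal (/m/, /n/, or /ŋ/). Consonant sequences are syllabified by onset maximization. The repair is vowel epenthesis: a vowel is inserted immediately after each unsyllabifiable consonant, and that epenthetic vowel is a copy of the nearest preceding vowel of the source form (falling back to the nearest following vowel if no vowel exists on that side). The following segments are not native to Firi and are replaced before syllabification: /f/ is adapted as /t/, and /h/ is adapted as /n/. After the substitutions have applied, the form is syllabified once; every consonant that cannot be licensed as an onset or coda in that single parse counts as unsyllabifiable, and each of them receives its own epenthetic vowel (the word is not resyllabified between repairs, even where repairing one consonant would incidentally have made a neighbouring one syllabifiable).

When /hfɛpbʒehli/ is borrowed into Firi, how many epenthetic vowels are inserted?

3

After substitution the input is /ntɛpbʒenli/.
The unsyllabifiable consonants are /n/, /p/, /b/; each receives one epenthetic vowel.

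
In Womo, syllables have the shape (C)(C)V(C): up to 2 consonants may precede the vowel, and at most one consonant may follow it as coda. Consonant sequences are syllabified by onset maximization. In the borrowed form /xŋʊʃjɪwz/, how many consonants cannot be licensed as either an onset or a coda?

Under (C)(C)V(C), the unsyllabifiable consonants are /z/ (at most one coda consonant is licensed; onsets may contain at most 2 consonants).

1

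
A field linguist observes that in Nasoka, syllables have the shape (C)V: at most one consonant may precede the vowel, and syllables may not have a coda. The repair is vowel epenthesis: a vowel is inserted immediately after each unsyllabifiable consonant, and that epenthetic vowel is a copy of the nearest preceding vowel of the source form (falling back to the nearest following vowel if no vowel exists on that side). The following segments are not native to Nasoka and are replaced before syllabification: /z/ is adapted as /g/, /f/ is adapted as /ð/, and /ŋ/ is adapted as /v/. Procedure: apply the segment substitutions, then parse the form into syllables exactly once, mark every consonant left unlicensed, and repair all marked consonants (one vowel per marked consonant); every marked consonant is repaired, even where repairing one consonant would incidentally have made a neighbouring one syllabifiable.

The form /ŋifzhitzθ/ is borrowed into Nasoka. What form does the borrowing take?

viðigihitigiθi

Substitution: /ŋ/ → /v/, /f/ → /ð/, /z/ → /g/, giving /viðghitgθ/.
The consonants /ð/, /g/, /t/, /g/, /θ/ cannot be parsed into a legal (C)V syllable (no codas are permitted; onsets are limited to one consonant).
Epenthesis after each stranded consonant: /ð/ → /ði/, /g/ → /gi/, /t/ → /ti/, /g/ → /gi/, /θ/ → /θi/.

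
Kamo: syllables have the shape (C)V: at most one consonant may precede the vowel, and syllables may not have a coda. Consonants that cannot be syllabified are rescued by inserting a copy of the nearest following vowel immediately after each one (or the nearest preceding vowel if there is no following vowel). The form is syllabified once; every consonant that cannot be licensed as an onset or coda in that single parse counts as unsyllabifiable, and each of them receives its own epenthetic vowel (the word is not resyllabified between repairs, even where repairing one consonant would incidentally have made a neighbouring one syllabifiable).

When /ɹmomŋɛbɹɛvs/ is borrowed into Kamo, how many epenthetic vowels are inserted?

The unsyllabifiable consonants are /ɹ/, /m/, /b/, /v/, /s/; each receives one epenthetic vowel.

5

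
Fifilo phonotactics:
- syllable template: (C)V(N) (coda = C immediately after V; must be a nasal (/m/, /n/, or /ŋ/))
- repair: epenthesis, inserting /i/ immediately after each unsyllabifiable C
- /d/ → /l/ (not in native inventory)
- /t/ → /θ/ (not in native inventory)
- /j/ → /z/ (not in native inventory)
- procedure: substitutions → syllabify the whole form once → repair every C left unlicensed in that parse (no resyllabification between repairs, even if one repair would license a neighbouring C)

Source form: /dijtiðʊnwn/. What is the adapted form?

liziθiðʊnwini

Substitution: /d/ → /l/, /j/ → /z/, /t/ → /θ/, giving /lizθiðʊnwn/.
The consonants /z/, /w/, /n/ cannot be parsed into a legal (C)V(N) syllable (only a nasal (/m/, /n/, or /ŋ/) is licensed in coda position; onsets are limited to one consonant).
Epenthesis after each stranded consonant: /z/ → /zi/, /w/ → /wi/, /n/ → /ni/.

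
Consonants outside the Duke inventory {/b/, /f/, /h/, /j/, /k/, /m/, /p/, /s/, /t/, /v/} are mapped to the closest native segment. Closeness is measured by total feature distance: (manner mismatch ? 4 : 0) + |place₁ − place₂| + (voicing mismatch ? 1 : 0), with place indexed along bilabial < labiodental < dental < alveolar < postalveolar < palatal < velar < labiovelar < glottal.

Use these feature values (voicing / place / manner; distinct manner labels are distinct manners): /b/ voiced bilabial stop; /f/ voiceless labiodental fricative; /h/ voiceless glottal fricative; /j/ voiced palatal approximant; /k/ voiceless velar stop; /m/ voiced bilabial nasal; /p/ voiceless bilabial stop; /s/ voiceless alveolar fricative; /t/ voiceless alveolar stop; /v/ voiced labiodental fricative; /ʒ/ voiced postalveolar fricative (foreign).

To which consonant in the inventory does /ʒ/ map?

s

/s/ is closest: same manner (fricative), place distance 1 (postalveolar→alveolar), voicing differs (+1); total 2. Next closest is /v/ at distance 3.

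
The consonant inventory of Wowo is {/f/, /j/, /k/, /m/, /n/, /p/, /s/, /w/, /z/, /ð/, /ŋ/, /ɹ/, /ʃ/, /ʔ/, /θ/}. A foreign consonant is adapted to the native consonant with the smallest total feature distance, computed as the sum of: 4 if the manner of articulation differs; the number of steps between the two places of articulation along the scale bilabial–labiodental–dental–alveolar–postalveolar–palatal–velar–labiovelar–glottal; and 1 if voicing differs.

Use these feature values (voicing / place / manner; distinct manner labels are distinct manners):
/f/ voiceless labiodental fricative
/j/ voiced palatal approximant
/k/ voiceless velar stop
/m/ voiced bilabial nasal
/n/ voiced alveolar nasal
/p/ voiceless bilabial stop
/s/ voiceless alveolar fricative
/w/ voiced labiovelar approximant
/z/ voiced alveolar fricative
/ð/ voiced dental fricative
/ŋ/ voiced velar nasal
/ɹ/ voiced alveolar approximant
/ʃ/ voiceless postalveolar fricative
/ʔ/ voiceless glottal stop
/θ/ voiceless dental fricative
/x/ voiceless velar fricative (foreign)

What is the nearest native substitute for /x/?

/ʃ/ is closest: same manner (fricative), place distance 2 (velar→postalveolar), same voicing; total 2. Next closest is /s/ at distance 3.

ʃ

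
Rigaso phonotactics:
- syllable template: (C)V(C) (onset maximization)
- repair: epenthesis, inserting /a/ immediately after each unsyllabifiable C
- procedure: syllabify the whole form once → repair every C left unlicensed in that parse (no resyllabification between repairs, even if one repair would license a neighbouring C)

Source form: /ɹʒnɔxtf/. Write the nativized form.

Under (C)V(C), the unsyllabifiable consonants are /ɹ/, /ʒ/, /t/, /f/ (at most one coda consonant is licensed; onsets are limited to one consonant).
Each unlicensed consonant becomes the onset of a new syllable: /ɹ/ → /ɹa/, /ʒ/ → /ʒa/, /t/ → /ta/, /f/ → /fa/.

ɹaʒanɔxtafa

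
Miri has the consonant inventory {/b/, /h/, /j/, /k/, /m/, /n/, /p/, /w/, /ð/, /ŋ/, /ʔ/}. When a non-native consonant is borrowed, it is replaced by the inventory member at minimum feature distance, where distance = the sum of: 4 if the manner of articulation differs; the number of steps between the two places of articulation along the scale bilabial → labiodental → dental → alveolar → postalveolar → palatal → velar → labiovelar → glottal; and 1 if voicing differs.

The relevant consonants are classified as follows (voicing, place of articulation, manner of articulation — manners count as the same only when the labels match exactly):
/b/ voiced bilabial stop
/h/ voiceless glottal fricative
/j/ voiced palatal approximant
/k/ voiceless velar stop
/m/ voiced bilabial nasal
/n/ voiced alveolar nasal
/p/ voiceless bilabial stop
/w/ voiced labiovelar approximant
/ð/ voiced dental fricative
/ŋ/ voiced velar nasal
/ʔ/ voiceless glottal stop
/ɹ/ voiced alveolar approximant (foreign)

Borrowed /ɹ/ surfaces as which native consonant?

/j/ is closest: same manner (approximant), place distance 2 (alveolar→palatal), same voicing; total 2. Next closest is /n/ at distance 4.

j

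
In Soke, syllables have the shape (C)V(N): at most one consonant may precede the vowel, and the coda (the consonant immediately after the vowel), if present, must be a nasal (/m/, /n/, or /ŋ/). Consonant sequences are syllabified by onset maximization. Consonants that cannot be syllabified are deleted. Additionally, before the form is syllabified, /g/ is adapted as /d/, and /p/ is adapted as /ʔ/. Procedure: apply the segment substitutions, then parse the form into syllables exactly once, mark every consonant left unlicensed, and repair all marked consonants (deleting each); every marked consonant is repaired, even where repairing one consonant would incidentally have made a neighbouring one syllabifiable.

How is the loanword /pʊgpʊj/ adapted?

Substitution: /p/ → /ʔ/, /g/ → /d/, giving /ʔʊdʔʊj/.
The consonants /d/, /j/ cannot be parsed into a legal (C)V(N) syllable (only a nasal (/m/, /n/, or /ŋ/) is licensed in coda position; onsets are limited to one consonant).
Each unlicensed consonant is deleted: /d/, /j/.

ʔʊʔʊ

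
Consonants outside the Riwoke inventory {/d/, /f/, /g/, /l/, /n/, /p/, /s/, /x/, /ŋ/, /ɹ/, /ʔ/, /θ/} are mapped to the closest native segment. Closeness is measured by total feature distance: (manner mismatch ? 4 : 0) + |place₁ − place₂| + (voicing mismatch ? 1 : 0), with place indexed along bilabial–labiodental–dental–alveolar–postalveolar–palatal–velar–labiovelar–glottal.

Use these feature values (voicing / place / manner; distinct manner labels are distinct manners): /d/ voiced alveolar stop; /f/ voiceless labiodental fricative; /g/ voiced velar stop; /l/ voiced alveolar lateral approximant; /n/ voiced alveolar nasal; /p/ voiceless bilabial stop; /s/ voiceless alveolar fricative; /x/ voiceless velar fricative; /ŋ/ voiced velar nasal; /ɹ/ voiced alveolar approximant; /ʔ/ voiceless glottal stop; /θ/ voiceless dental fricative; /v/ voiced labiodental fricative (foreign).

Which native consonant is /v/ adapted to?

f

/f/ is closest: same manner (fricative), place distance 0 (labiodental→labiodental), voicing differs (+1); total 1. Next closest is /θ/ at distance 2.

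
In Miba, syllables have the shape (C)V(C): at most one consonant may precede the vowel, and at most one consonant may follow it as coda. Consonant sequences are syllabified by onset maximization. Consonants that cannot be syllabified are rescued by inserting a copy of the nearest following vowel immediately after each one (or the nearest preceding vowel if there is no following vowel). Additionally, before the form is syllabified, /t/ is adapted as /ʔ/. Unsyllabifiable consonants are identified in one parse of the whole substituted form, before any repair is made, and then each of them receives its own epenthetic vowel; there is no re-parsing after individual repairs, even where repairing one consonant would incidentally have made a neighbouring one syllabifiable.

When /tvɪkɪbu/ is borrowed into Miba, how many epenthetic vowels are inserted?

1

After substitution the input is /ʔvɪkɪbu/.
The unsyllabifiable consonants are /ʔ/; each receives one epenthetic vowel.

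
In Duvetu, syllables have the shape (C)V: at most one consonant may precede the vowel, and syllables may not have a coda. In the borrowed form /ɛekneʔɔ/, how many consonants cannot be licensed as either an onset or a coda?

The consonants /k/ cannot be parsed into a legal (C)V syllable (no codas are permitted; onsets are limited to one consonant).

1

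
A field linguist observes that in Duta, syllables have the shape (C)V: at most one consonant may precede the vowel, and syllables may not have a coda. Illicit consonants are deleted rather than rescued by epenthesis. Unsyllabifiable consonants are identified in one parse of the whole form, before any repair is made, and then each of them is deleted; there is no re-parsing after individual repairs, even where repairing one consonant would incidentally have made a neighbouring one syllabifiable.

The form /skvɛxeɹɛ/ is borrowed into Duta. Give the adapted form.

vɛxeɹɛ

Syllabifying with onset maximization leaves /s/, /k/ stranded (no codas are permitted; onsets are limited to one consonant).
Each unlicensed consonant is deleted: /s/, /k/.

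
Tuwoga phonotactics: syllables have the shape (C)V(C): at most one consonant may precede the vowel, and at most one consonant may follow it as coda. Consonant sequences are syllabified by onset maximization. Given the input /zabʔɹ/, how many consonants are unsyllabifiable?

2

The consonants /ʔ/, /ɹ/ cannot be parsed into a legal (C)V(C) syllable (at most one coda consonant is licensed; onsets are limited to one consonant).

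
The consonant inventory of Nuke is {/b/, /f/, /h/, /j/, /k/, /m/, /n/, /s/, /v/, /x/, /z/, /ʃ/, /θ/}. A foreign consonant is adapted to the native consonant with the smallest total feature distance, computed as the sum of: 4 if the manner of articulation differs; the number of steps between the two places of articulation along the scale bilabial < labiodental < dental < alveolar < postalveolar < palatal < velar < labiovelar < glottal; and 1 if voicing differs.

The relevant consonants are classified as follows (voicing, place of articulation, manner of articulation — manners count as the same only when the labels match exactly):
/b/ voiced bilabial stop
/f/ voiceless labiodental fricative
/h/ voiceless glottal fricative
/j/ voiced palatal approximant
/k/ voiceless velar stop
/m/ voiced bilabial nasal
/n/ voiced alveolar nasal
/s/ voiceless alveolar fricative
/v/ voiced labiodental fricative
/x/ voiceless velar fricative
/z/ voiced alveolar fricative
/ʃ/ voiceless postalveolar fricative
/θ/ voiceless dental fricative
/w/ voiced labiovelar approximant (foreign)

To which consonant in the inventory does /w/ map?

j

/j/ is closest: same manner (approximant), place distance 2 (labiovelar→palatal), same voicing; total 2. Next closest is /h/ at distance 6.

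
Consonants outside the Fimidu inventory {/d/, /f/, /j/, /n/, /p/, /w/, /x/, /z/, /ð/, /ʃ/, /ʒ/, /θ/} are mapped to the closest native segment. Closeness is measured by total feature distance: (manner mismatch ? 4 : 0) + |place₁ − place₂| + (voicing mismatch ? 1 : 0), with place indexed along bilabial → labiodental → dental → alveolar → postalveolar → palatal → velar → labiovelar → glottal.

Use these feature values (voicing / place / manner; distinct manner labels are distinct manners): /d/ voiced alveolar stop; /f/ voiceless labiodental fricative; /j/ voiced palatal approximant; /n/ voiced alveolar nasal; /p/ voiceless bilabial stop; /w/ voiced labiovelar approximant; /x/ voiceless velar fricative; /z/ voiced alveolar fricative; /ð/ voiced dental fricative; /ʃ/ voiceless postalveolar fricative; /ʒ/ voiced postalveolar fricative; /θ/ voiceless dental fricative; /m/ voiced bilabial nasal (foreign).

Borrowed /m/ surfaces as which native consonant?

/n/ is closest: same manner (nasal), place distance 3 (bilabial→alveolar), same voicing; total 3. Next closest is /p/ at distance 5.

n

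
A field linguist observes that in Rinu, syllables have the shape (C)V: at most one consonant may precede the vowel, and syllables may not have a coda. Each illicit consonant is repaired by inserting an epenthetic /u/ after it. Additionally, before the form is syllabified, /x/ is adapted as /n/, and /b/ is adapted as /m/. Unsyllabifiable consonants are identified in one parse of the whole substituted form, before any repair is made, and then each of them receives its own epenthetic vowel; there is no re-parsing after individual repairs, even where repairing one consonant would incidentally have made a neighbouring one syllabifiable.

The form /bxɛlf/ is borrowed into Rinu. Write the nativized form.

munɛlufu

Substitution: /b/ → /m/, /x/ → /n/, giving /mnɛlf/.
Under (C)V, the unsyllabifiable consonants are /m/, /l/, /f/ (no codas are permitted; onsets are limited to one consonant).
Each unlicensed consonant becomes the onset of a new syllable: /m/ → /mu/, /l/ → /lu/, /f/ → /fu/.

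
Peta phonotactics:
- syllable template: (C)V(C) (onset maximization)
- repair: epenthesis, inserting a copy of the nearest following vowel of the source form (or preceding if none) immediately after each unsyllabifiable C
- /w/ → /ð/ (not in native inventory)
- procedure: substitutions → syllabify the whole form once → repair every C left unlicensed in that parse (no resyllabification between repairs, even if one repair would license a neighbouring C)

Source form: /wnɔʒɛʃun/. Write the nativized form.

ðɔnɔʒɛʃun

Substitution: /w/ → /ð/, giving /ðnɔʒɛʃun/.
Syllabifying with onset maximization leaves /ð/ stranded (at most one coda consonant is licensed; onsets are limited to one consonant).
Inserting the epenthetic vowel yields /ð/ → /ðɔ/.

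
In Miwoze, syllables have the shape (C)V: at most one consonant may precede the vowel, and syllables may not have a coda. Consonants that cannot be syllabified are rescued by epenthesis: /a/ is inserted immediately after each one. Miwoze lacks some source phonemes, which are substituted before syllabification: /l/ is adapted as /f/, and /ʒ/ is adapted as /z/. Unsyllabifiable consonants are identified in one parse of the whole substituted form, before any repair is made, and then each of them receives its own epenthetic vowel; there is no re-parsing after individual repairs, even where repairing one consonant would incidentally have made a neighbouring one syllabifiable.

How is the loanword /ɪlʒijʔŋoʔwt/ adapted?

Substitution: /l/ → /f/, /ʒ/ → /z/, giving /ɪfzijʔŋoʔwt/.
The consonants /f/, /j/, /ʔ/, /ʔ/, /w/, /t/ cannot be parsed into a legal (C)V syllable (no codas are permitted; onsets are limited to one consonant).
Inserting the epenthetic vowel yields /f/ → /fa/, /j/ → /ja/, /ʔ/ → /ʔa/, /ʔ/ → /ʔa/, /w/ → /wa/, /t/ → /ta/.

ɪfazijaʔaŋoʔawata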